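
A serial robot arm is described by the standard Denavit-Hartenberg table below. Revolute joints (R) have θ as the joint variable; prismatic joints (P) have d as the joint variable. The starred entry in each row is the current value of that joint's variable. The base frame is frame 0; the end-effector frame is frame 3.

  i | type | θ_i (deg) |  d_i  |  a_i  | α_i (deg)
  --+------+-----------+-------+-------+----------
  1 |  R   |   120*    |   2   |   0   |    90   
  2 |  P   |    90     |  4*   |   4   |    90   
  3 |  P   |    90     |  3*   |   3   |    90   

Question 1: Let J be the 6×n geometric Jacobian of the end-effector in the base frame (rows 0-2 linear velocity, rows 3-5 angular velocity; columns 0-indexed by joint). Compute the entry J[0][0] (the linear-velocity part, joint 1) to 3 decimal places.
axis z_0 = ẑ; lever o_n−o_0 = (4.5622,6.0981,6.0000)
cross product → J_v[:, 0] = (-6.0981,4.5622,0.0000)
J_ω[:, 0] = z_0
entry J[0][0] = -6.0981

-6.098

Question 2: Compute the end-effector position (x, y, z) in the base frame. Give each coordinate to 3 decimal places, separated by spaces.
4.562 6.098 6.000

after link 1: o_1 = (0.0000, 0.0000, 2.0000)
after link 2: o_2 = (3.4641, 2.0000, 6.0000)
after link 3: o_3 = (4.5622, 6.0981, 6.0000)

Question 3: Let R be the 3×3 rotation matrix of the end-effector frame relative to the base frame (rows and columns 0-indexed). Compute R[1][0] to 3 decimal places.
End-effector x-axis (col 0 of R) = (0.8660,0.5000,0.0000)
R[1][0] = 0.5000

0.500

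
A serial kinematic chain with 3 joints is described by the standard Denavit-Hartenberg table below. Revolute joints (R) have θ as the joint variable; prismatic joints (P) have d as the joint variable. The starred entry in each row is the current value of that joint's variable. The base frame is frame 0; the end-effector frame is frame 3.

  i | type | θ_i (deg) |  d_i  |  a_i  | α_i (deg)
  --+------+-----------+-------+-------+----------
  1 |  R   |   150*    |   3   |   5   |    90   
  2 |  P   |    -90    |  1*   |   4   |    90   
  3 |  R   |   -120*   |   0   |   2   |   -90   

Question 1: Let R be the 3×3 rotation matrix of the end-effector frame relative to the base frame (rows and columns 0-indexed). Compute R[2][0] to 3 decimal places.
0.500

End-effector x-axis (col 0 of R) = (-0.4330,-0.7500,0.5000)
R[2][0] = 0.5000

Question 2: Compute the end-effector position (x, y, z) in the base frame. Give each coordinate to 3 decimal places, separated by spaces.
-4.696 1.866 -0.000

after link 1: o_1 = (-4.3301, 2.5000, 3.0000)
after link 2: o_2 = (-3.8301, 3.3660, -1.0000)
after link 3: o_3 = (-4.6962, 1.8660, -0.0000)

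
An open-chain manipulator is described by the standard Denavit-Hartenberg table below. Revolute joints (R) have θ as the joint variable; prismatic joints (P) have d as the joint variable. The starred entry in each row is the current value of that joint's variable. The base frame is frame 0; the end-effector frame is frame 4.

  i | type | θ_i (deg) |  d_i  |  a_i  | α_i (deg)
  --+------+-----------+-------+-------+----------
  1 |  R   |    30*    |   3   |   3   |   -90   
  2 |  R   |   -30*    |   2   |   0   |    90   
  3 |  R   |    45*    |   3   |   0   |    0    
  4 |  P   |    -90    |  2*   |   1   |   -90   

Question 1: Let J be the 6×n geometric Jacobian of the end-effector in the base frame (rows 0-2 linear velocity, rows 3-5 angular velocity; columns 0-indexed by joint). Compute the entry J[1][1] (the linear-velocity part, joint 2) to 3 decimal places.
2.342

axis z_1 = (-0.5000,0.8660,0.0000); lever o_n−o_1 = (-2.2812,0.1759,4.6837)
cross product → J_v[:, 1] = (4.0562,2.3418,1.8876)
J_ω[:, 1] = z_1
entry J[1][1] = 2.3418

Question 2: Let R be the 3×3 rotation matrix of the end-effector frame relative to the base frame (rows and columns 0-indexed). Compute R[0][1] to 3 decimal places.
End-effector y-axis (col 1 of R) = (0.4330,0.2500,-0.8660)
R[0][1] = 0.4330

0.433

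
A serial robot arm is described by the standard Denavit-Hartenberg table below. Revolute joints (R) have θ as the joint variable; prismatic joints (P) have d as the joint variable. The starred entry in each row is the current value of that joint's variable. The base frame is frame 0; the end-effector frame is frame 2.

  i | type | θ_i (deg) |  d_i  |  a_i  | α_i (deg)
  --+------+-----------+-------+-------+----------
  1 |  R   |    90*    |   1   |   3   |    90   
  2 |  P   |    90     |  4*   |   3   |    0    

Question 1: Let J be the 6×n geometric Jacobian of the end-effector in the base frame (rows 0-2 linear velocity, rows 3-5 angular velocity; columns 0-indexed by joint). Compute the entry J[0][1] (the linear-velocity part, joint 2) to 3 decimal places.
1.000

prismatic axis z_1 = (1.0000,-0.0000,0.0000)
J_v[:, 1] = z_1; J_ω[:, 1] = (0,0,0)
entry J[0][1] = 1.0000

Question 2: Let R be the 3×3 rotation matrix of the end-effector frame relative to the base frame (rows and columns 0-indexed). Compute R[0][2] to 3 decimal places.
1.000

End-effector z-axis (col 2 of R) = (1.0000,-0.0000,0.0000)
R[0][2] = 1.0000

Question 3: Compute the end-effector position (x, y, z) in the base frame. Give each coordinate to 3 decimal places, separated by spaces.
after link 1: o_1 = (0.0000, 3.0000, 1.0000)
after link 2: o_2 = (4.0000, 3.0000, 4.0000)

4.000 3.000 4.000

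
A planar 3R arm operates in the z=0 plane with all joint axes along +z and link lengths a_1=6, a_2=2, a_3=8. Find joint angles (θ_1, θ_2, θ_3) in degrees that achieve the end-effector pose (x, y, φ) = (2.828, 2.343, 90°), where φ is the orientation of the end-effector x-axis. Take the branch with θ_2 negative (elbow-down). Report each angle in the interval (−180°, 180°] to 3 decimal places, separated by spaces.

-45.004 -90.002 -134.994

wrist centre = target − a_3·(cos φ, sin φ) = (2.8280, -5.6570)
cos θ_2 = (39.9992−6²−2²)/(2·6·2) = -0.0000; θ_2 = -90.0018° (elbow-down)
β = atan2(-5.6570,2.8280) = -63.4390°; ψ = atan2(-2.0000,5.9999) = -18.4351°
θ_1 = β − ψ = -45.0039°
θ_3 = φ − θ_1 − θ_2 = -134.9943° (wrapped to (-180°,180°])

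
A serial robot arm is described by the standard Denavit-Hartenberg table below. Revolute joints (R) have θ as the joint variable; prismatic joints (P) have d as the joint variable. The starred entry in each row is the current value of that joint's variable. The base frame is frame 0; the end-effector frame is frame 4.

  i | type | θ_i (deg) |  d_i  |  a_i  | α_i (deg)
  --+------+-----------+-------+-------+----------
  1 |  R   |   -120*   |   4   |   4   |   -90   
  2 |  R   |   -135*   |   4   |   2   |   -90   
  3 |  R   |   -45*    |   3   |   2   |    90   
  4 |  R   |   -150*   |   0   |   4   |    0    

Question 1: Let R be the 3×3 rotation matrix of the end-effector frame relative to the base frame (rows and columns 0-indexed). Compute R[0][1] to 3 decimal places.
End-effector y-axis (col 1 of R) = (0.7374,0.5701,-0.3624)
R[0][1] = 0.7374

0.737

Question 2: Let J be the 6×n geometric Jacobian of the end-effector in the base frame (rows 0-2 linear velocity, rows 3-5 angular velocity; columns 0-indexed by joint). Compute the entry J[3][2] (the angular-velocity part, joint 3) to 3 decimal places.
axis z_2 = (-0.3536,-0.6124,0.7071); lever o_n−o_2 = (-1.6162,-0.7287,-0.0249)
cross product → J_v[:, 2] = (0.5306,-1.1516,-0.7321)
J_ω[:, 2] = z_2
entry J[3][2] = -0.3536

-0.354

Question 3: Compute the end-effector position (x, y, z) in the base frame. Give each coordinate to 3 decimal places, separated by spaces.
after link 1: o_1 = (-2.0000, -3.4641, 4.0000)
after link 2: o_2 = (2.1712, -4.2394, 5.4142)
after link 3: o_3 = (2.8353, -5.9176, 8.5355)
after link 4: o_4 = (0.5551, -4.9681, 5.3893)

0.555 -4.968 5.389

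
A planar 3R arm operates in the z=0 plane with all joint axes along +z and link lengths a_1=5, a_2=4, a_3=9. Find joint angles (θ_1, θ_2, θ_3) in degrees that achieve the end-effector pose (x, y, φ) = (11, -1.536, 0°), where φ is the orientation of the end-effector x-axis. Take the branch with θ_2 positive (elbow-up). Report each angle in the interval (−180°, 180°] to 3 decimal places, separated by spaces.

-90.002 149.999 -59.997

wrist centre = target − a_3·(cos φ, sin φ) = (2.0000, -1.5360)
cos θ_2 = (6.3593−5²−4²)/(2·5·4) = -0.8660; θ_2 = 149.9991° (elbow-up)
β = atan2(-1.5360,2.0000) = -37.5243°; ψ = atan2(2.0001,1.5359) = 52.4778°
θ_1 = β − ψ = -90.0020°
θ_3 = φ − θ_1 − θ_2 = -59.9971° (wrapped to (-180°,180°])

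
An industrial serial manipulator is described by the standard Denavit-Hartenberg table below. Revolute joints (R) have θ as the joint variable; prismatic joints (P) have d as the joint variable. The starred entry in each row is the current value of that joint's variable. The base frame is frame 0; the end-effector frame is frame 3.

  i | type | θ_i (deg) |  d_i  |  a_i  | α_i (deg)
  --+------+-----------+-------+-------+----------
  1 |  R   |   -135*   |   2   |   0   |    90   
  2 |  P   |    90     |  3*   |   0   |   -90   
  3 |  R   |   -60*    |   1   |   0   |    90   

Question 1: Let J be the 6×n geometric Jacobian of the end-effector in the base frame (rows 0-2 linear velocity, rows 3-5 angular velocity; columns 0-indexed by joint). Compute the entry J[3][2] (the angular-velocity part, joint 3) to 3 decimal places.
axis z_2 = (0.7071,0.7071,0.0000); lever o_n−o_2 = (0.7071,0.7071,0.0000)
cross product → J_v[:, 2] = (-0.0000,0.0000,-0.0000)
J_ω[:, 2] = z_2
entry J[3][2] = 0.7071

0.707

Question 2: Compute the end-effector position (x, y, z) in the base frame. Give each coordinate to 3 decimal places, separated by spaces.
after link 1: o_1 = (0.0000, 0.0000, 2.0000)
after link 2: o_2 = (-2.1213, 2.1213, 2.0000)
after link 3: o_3 = (-1.4142, 2.8284, 2.0000)

-1.414 2.828 2.000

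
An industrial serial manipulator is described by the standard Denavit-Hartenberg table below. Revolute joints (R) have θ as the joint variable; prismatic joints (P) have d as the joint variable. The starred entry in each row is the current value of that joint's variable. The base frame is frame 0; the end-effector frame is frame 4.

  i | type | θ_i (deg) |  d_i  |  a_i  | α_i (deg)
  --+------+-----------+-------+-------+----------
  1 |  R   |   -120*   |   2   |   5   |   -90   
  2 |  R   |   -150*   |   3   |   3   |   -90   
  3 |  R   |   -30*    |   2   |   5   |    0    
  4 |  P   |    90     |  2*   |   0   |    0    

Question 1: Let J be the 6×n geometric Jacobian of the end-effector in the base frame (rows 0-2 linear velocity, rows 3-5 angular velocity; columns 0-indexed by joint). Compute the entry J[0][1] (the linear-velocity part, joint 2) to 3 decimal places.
-3.565

axis z_1 = (0.8660,-0.5000,0.0000); lever o_n−o_1 = (6.9372,1.0155,7.1292)
cross product → J_v[:, 1] = (-3.5646,-6.1740,4.3481)
J_ω[:, 1] = z_1
entry J[0][1] = -3.5646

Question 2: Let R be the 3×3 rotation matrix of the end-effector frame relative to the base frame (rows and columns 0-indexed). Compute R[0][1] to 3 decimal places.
End-effector y-axis (col 1 of R) = (-0.8080,-0.3995,-0.4330)
R[0][1] = -0.8080

-0.808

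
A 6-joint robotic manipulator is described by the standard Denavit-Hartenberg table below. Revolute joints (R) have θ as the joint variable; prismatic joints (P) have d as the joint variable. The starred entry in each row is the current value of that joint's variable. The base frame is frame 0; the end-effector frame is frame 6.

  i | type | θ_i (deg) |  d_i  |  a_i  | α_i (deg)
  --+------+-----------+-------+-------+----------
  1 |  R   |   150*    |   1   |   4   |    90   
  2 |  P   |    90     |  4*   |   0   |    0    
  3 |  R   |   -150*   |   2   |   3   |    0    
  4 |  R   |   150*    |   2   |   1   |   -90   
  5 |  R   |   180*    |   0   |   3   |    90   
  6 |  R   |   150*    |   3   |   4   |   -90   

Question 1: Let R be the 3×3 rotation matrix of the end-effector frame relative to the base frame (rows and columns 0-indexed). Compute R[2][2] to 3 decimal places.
0.500

End-effector z-axis (col 2 of R) = (-0.7500,0.4330,0.5000)
R[2][2] = 0.5000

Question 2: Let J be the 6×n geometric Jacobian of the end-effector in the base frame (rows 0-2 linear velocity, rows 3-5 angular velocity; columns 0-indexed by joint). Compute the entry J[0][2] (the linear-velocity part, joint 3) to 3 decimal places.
axis z_2 = (0.5000,0.8660,0.0000); lever o_n−o_2 = (0.9330,0.6160,-1.1340)
cross product → J_v[:, 2] = (-0.9821,0.5670,-0.5000)
J_ω[:, 2] = z_2
entry J[0][2] = -0.9821

-0.982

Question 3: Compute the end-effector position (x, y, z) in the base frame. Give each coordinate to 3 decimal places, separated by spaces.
-0.531 6.080 -0.134

after link 1: o_1 = (-3.4641, 2.0000, 1.0000)
after link 2: o_2 = (-1.4641, 5.4641, 1.0000)
after link 3: o_3 = (-1.7631, 7.9462, -1.5981)
after link 4: o_4 = (-0.7631, 9.6782, -0.5981)
after link 5: o_5 = (-0.7631, 9.6782, -3.5981)
after link 6: o_6 = (-0.5311, 6.0801, -0.1340)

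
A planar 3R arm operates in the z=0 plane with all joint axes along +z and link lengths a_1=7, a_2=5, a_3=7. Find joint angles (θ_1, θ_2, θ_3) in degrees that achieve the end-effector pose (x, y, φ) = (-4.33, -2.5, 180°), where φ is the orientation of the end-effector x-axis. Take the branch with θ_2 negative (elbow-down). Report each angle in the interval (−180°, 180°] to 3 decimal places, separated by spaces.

0.002 -149.999 -30.003

wrist centre = target − a_3·(cos φ, sin φ) = (2.6700, -2.5000)
cos θ_2 = (13.3789−7²−5²)/(2·7·5) = -0.8660; θ_2 = -149.9989° (elbow-down)
β = atan2(-2.5000,2.6700) = -43.1167°; ψ = atan2(-2.5001,2.6699) = -43.1185°
θ_1 = β − ψ = 0.0018°
θ_3 = φ − θ_1 − θ_2 = -30.0029° (wrapped to (-180°,180°])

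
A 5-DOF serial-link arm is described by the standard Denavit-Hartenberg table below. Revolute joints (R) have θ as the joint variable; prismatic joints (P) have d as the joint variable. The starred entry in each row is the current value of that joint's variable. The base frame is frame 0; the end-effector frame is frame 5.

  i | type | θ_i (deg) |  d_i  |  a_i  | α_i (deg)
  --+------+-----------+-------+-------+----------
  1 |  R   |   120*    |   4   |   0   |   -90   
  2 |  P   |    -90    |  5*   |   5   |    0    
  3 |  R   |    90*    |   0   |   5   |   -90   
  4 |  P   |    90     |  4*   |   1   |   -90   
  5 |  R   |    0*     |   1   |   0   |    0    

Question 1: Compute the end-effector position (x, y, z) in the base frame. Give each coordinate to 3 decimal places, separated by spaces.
-5.464 1.464 5.000

after link 1: o_1 = (0.0000, 0.0000, 4.0000)
after link 2: o_2 = (-4.3301, -2.5000, 9.0000)
after link 3: o_3 = (-6.8301, 1.8301, 9.0000)
after link 4: o_4 = (-5.9641, 2.3301, 5.0000)
after link 5: o_5 = (-5.4641, 1.4641, 5.0000)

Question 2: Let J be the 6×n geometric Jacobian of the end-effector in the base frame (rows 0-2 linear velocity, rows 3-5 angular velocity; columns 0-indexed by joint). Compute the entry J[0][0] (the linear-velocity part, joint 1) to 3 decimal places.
axis z_0 = ẑ; lever o_n−o_0 = (-5.4641,1.4641,5.0000)
cross product → J_v[:, 0] = (-1.4641,-5.4641,0.0000)
J_ω[:, 0] = z_0
entry J[0][0] = -1.4641

-1.464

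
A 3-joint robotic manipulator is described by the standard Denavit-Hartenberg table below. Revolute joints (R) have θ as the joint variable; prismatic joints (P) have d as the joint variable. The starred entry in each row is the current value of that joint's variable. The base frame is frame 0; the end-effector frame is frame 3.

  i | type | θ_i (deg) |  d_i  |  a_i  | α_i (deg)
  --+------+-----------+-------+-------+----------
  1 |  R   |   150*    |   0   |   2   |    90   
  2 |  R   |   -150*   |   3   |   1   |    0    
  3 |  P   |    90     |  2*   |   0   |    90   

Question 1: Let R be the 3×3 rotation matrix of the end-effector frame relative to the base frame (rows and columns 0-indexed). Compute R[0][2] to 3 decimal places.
0.750

End-effector z-axis (col 2 of R) = (0.7500,-0.4330,-0.5000)
R[0][2] = 0.7500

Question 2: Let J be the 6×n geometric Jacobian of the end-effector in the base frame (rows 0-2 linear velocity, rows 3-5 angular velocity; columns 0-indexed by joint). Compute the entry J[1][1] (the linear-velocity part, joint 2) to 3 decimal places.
axis z_1 = (0.5000,0.8660,0.0000); lever o_n−o_1 = (3.2500,3.8971,-0.5000)
cross product → J_v[:, 1] = (-0.4330,0.2500,-0.8660)
J_ω[:, 1] = z_1
entry J[1][1] = 0.2500

0.250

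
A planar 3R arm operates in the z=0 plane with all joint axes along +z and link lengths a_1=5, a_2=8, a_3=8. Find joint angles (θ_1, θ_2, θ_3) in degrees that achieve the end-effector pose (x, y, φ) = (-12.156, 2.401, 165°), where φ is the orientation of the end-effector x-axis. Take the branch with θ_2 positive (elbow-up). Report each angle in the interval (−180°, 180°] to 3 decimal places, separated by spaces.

60.004 149.995 -44.999

wrist centre = target − a_3·(cos φ, sin φ) = (-4.4286, 0.3304)
cos θ_2 = (19.7216−5²−8²)/(2·5·8) = -0.8660; θ_2 = 149.9947° (elbow-up)
β = atan2(0.3304,-4.4286) = 175.7327°; ψ = atan2(4.0006,-1.9278) = 115.7286°
θ_1 = β − ψ = 60.0041°
θ_3 = φ − θ_1 − θ_2 = -44.9988° (wrapped to (-180°,180°])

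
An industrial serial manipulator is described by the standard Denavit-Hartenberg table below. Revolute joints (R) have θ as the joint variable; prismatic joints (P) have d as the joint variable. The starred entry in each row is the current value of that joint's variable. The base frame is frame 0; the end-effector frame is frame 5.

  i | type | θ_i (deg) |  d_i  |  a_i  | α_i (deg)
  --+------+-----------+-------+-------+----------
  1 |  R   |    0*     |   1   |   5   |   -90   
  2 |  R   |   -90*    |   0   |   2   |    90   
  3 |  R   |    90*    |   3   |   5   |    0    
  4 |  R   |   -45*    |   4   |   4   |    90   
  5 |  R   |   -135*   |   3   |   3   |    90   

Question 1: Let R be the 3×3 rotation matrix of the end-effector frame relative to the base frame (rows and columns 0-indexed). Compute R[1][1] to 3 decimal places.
End-effector y-axis (col 1 of R) = (-0.0000,-0.7071,0.7071)
R[1][1] = -0.7071

-0.707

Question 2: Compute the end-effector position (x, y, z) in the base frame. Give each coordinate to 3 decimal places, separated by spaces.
after link 1: o_1 = (5.0000, 0.0000, 1.0000)
after link 2: o_2 = (5.0000, -0.0000, 3.0000)
after link 3: o_3 = (2.0000, 5.0000, 3.0000)
after link 4: o_4 = (-2.0000, 7.8284, 5.8284)
after link 5: o_5 = (0.1213, 4.2071, 6.4497)

0.121 4.207 6.450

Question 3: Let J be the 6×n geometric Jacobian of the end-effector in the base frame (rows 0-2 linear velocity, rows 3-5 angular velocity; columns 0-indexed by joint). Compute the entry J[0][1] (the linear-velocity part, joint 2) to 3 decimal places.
5.450

axis z_1 = (0.0000,1.0000,0.0000); lever o_n−o_1 = (-4.8787,4.2071,5.4497)
cross product → J_v[:, 1] = (5.4497,-0.0000,4.8787)
J_ω[:, 1] = z_1
entry J[0][1] = 5.4497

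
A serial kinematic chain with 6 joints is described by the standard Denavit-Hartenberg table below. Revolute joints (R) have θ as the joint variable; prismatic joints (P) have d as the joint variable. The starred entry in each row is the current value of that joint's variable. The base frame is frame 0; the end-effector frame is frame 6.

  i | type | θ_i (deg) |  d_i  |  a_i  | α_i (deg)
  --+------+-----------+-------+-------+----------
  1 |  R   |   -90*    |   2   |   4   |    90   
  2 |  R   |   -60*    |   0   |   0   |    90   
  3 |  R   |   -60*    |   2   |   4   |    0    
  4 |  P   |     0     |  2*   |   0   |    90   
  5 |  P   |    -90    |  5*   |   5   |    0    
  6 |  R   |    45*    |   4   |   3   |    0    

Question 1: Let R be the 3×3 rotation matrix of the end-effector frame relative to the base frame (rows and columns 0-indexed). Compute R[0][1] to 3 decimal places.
End-effector y-axis (col 1 of R) = (0.6124,0.4356,-0.6597)
R[0][1] = 0.6124

0.612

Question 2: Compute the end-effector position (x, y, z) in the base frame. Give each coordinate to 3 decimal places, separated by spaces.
9.801 -4.336 7.660

after link 1: o_1 = (0.0000, -4.0000, 2.0000)
after link 2: o_2 = (0.0000, -4.0000, 2.0000)
after link 3: o_3 = (3.4641, -3.2679, -0.7321)
after link 4: o_4 = (3.4641, -1.5359, -1.7321)
after link 5: o_5 = (5.9641, -3.7010, 4.5179)
after link 6: o_6 = (9.8012, -4.3364, 7.6601)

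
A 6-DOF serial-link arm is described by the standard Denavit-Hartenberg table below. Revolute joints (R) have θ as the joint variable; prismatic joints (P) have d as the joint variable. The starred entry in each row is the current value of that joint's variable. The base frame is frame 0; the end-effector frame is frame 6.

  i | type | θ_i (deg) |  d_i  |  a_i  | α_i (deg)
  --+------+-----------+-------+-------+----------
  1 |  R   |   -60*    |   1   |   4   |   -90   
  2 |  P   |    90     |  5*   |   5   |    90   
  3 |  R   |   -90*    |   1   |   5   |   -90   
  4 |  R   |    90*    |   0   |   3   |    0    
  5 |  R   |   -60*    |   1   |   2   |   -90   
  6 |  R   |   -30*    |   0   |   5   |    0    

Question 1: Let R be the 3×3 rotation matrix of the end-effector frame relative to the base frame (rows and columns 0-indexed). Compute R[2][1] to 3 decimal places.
End-effector y-axis (col 1 of R) = (-0.5000,0.0000,0.8660)
R[2][1] = 0.8660

0.866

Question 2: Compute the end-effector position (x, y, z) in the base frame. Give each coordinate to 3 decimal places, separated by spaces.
-5.330 -1.732 -7.500

after link 1: o_1 = (2.0000, -3.4641, 1.0000)
after link 2: o_2 = (6.3301, -0.9641, -4.0000)
after link 3: o_3 = (2.5000, -4.3301, -4.0000)
after link 4: o_4 = (1.0000, -1.7321, -4.0000)
after link 5: o_5 = (-1.0000, -1.7321, -5.0000)
after link 6: o_6 = (-5.3301, -1.7321, -7.5000)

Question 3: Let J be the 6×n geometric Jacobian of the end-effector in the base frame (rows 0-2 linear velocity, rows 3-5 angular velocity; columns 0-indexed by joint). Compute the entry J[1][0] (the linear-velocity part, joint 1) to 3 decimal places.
-5.330

axis z_0 = ẑ; lever o_n−o_0 = (-5.3301,-1.7321,-7.5000)
cross product → J_v[:, 0] = (1.7321,-5.3301,0.0000)
J_ω[:, 0] = z_0
entry J[1][0] = -5.3301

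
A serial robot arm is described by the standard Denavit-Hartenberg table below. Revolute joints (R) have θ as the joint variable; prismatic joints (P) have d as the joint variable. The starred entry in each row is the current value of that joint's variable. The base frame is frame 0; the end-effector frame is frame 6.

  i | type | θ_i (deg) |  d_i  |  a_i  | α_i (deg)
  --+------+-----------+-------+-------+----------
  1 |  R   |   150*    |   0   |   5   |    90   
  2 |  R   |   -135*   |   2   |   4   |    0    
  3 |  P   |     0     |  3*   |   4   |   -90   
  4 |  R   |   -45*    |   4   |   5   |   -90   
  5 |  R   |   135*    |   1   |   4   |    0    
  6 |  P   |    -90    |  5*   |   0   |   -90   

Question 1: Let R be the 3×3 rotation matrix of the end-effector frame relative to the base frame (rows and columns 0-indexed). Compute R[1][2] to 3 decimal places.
End-effector z-axis (col 2 of R) = (-0.1232,-0.5062,0.8536)
R[1][2] = -0.5062

-0.506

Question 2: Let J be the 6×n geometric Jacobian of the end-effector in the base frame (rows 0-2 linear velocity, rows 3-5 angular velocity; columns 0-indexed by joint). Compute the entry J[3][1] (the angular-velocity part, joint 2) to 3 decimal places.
axis z_1 = (0.5000,0.8660,0.0000); lever o_n−o_1 = (8.8664,-2.4714,-10.5711)
cross product → J_v[:, 1] = (-9.1548,5.2855,-8.9142)
J_ω[:, 1] = z_1
entry J[3][1] = 0.5000

0.500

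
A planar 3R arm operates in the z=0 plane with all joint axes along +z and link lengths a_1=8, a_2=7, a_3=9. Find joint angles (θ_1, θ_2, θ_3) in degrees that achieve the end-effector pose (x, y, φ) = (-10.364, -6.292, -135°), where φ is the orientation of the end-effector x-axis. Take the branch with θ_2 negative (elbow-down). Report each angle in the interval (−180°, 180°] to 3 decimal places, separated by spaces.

-120.002 -150.000 135.002

wrist centre = target − a_3·(cos φ, sin φ) = (-4.0000, 0.0720)
cos θ_2 = (16.0055−8²−7²)/(2·8·7) = -0.8660; θ_2 = -149.9997° (elbow-down)
β = atan2(0.0720,-4.0000) = 178.9694°; ψ = atan2(-3.5000,1.9378) = -61.0283°
θ_1 = β − ψ = 239.9976°
θ_3 = φ − θ_1 − θ_2 = 135.0020° (wrapped to (-180°,180°])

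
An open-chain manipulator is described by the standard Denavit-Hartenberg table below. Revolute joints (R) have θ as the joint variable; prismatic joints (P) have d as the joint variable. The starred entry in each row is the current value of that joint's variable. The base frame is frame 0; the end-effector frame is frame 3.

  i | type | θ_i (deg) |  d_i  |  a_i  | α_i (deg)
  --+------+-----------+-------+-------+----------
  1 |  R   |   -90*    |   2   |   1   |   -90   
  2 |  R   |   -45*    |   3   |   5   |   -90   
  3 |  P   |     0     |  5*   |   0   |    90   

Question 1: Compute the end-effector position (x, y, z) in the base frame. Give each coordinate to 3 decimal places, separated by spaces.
after link 1: o_1 = (0.0000, -1.0000, 2.0000)
after link 2: o_2 = (3.0000, -4.5355, 5.5355)
after link 3: o_3 = (3.0000, -8.0711, 2.0000)

3.000 -8.071 2.000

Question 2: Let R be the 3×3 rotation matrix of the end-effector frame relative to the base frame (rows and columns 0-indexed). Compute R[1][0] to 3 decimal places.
-0.707

End-effector x-axis (col 0 of R) = (0.0000,-0.7071,0.7071)
R[1][0] = -0.7071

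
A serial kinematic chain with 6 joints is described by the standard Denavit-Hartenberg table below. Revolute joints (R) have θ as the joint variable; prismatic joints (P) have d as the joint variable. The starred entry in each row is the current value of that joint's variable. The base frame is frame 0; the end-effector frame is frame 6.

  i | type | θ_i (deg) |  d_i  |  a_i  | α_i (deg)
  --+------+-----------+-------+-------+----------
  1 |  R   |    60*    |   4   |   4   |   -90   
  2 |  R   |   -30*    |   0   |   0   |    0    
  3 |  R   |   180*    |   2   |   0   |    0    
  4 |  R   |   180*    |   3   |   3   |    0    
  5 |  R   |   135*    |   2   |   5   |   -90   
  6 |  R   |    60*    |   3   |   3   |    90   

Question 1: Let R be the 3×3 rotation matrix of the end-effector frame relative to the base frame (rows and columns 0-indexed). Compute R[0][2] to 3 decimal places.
End-effector z-axis (col 2 of R) = (-0.5451,0.0559,-0.8365)
R[0][2] = -0.5451

-0.545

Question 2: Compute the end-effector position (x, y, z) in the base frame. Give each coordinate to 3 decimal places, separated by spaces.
-2.803 3.949 -0.002

after link 1: o_1 = (2.0000, 3.4641, 4.0000)
after link 2: o_2 = (2.0000, 3.4641, 4.0000)
after link 3: o_3 = (0.2679, 4.4641, 4.0000)
after link 4: o_4 = (-1.0311, 8.2141, 5.5000)
after link 5: o_5 = (-3.4102, 8.0934, 0.6704)
after link 6: o_6 = (-2.8032, 3.9486, -0.0021)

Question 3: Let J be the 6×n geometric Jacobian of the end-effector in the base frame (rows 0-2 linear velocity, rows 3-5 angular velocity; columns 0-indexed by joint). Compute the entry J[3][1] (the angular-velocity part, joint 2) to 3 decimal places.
axis z_1 = (-0.8660,0.5000,0.0000); lever o_n−o_1 = (-4.8032,0.4845,-4.0021)
cross product → J_v[:, 1] = (-2.0010,-3.4659,1.9820)
J_ω[:, 1] = z_1
entry J[3][1] = -0.8660

-0.866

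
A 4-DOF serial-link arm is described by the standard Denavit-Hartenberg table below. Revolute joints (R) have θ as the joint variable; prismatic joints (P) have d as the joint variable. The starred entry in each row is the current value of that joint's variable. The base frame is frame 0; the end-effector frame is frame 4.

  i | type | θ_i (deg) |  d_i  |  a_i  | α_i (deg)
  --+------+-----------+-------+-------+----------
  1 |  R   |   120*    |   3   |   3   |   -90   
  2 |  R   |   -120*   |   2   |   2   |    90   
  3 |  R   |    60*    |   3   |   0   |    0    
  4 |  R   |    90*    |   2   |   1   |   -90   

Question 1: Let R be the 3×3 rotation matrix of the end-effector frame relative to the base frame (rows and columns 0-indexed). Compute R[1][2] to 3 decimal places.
End-effector z-axis (col 2 of R) = (0.6250,0.6495,-0.4330)
R[1][2] = 0.6495

0.650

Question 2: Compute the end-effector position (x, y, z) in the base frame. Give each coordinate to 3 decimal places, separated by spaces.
after link 1: o_1 = (-1.5000, 2.5981, 3.0000)
after link 2: o_2 = (-2.7321, 0.7321, 4.7321)
after link 3: o_3 = (-1.4330, -1.5179, 3.2321)
after link 4: o_4 = (-1.2165, -2.8929, 1.4821)

-1.217 -2.893 1.482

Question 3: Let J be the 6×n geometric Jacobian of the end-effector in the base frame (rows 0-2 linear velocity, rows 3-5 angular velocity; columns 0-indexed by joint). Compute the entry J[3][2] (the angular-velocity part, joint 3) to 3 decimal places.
0.433

axis z_2 = (0.4330,-0.7500,-0.5000); lever o_n−o_2 = (1.5155,-3.6250,-3.2500)
cross product → J_v[:, 2] = (0.6250,0.6495,-0.4330)
J_ω[:, 2] = z_2
entry J[3][2] = 0.4330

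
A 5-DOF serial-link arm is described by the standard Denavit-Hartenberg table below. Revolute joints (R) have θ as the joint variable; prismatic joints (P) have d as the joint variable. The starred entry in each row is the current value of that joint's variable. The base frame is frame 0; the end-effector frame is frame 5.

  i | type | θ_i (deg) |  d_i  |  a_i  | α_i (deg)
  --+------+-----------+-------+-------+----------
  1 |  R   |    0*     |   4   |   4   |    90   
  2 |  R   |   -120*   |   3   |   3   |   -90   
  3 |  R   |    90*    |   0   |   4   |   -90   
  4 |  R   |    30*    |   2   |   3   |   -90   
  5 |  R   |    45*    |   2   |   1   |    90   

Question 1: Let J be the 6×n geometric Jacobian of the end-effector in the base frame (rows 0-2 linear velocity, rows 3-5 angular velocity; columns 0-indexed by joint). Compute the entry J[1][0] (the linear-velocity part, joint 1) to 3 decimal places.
axis z_0 = ẑ; lever o_n−o_0 = (0.0412,3.2104,4.3144)
cross product → J_v[:, 0] = (-3.2104,0.0412,0.0000)
J_ω[:, 0] = z_0
entry J[1][0] = 0.0412

0.041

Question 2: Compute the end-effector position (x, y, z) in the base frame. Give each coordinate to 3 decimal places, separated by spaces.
after link 1: o_1 = (4.0000, 0.0000, 4.0000)
after link 2: o_2 = (2.5000, -3.0000, 1.4019)
after link 3: o_3 = (2.5000, 1.0000, 1.4019)
after link 4: o_4 = (2.2010, 3.5981, 3.8840)
after link 5: o_5 = (0.0412, 3.2104, 4.3144)

0.041 3.210 4.314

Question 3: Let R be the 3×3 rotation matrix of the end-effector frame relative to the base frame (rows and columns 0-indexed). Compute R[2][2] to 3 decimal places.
End-effector z-axis (col 2 of R) = (0.0474,0.6124,0.7891)
R[2][2] = 0.7891

0.789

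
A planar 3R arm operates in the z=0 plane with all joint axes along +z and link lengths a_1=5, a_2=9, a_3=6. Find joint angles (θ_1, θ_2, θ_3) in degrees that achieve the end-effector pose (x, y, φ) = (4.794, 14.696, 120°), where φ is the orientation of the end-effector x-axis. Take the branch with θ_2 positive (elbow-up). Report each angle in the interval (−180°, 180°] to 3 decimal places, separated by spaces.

wrist centre = target − a_3·(cos φ, sin φ) = (7.7940, 9.4998)
cos θ_2 = (150.9935−5²−9²)/(2·5·9) = 0.4999; θ_2 = 60.0047° (elbow-up)
β = atan2(9.4998,7.7940) = 50.6334°; ψ = atan2(7.7946,9.4994) = 39.3703°
θ_1 = β − ψ = 11.2631°
θ_3 = φ − θ_1 − θ_2 = 48.7321° (wrapped to (-180°,180°])

11.263 60.005 48.732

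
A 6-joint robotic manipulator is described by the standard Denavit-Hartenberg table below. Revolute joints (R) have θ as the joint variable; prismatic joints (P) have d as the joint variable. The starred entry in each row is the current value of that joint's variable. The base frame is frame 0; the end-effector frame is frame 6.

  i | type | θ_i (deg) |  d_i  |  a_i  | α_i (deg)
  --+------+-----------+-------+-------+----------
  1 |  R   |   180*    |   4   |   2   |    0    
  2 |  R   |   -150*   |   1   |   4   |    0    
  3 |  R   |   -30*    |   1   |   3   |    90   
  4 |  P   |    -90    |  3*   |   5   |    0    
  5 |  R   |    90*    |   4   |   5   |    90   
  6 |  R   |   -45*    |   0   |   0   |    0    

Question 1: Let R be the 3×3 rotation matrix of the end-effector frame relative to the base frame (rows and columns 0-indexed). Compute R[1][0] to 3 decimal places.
End-effector x-axis (col 0 of R) = (0.7071,0.7071,-0.0000)
R[1][0] = 0.7071

0.707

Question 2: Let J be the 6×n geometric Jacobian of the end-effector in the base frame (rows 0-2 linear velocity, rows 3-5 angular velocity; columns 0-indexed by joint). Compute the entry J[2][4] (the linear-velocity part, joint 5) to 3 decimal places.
axis z_4 = (-0.0000,-1.0000,0.0000); lever o_n−o_4 = (5.0000,-4.0000,0.0000)
cross product → J_v[:, 4] = (0.0000,0.0000,5.0000)
J_ω[:, 4] = z_4
entry J[2][4] = 5.0000

5.000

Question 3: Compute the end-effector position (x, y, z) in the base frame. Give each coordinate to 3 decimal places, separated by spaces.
after link 1: o_1 = (-2.0000, 0.0000, 4.0000)
after link 2: o_2 = (1.4641, 2.0000, 5.0000)
after link 3: o_3 = (4.4641, 2.0000, 6.0000)
after link 4: o_4 = (4.4641, -1.0000, 1.0000)
after link 5: o_5 = (9.4641, -5.0000, 1.0000)
after link 6: o_6 = (9.4641, -5.0000, 1.0000)

9.464 -5.000 1.000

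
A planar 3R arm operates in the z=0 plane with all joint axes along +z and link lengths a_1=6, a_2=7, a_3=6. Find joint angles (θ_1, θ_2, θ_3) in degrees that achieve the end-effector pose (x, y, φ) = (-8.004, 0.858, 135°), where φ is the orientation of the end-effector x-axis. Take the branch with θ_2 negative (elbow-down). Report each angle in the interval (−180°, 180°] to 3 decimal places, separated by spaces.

-59.998 -134.999 -30.003

wrist centre = target − a_3·(cos φ, sin φ) = (-3.7614, -3.3846)
cos θ_2 = (25.6036−6²−7²)/(2·6·7) = -0.7071; θ_2 = -134.9994° (elbow-down)
β = atan2(-3.3846,-3.7614) = -138.0177°; ψ = atan2(-4.9498,1.0503) = -78.0201°
θ_1 = β − ψ = -59.9976°
θ_3 = φ − θ_1 − θ_2 = -30.0029° (wrapped to (-180°,180°])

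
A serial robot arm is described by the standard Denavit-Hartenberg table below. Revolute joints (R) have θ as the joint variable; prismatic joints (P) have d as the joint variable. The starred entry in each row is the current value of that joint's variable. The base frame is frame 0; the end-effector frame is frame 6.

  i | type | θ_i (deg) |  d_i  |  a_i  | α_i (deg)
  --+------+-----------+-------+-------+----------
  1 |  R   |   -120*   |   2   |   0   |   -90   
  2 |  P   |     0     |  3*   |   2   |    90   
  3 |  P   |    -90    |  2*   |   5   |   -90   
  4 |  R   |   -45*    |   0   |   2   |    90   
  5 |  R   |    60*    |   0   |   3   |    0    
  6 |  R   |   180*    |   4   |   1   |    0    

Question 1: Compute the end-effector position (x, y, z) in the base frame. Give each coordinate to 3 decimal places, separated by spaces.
-2.986 -2.586 8.950

after link 1: o_1 = (0.0000, 0.0000, 2.0000)
after link 2: o_2 = (1.5981, -3.2321, 2.0000)
after link 3: o_3 = (-2.7321, -0.7321, 4.0000)
after link 4: o_4 = (-3.9568, -0.0249, 5.4142)
after link 5: o_5 = (-6.1744, -1.7446, 6.4749)
after link 6: o_6 = (-2.9857, -2.5856, 8.9497)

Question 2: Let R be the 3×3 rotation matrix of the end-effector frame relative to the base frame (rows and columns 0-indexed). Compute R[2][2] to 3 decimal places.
End-effector z-axis (col 2 of R) = (0.6124,-0.3536,0.7071)
R[2][2] = 0.7071

0.707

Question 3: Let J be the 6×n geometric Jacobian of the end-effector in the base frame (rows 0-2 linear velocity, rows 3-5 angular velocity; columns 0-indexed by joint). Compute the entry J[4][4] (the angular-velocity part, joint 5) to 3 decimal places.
axis z_4 = (0.6124,-0.3536,0.7071); lever o_n−o_4 = (0.9711,-2.5607,3.5355)
cross product → J_v[:, 4] = (0.5607,-1.4784,-1.2247)
J_ω[:, 4] = z_4
entry J[4][4] = -0.3536

-0.354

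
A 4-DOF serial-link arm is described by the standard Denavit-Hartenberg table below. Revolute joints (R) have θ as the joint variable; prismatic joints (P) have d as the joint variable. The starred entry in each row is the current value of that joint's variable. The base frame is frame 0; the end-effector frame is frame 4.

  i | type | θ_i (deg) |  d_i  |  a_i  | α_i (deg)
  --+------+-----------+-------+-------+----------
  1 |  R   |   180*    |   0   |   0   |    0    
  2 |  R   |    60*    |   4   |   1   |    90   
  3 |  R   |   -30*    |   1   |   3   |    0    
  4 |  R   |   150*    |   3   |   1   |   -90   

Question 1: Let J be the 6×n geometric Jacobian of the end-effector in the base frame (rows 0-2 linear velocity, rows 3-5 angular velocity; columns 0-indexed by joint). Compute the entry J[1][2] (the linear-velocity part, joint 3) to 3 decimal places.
axis z_2 = (-0.8660,0.5000,0.0000); lever o_n−o_2 = (-4.5131,0.1830,-0.6340)
cross product → J_v[:, 2] = (-0.3170,-0.5490,2.0981)
J_ω[:, 2] = z_2
entry J[1][2] = -0.5490

-0.549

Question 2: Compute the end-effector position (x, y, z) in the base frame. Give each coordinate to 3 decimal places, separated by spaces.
-5.013 -0.683 3.366

after link 1: o_1 = (0.0000, 0.0000, 0.0000)
after link 2: o_2 = (-0.5000, -0.8660, 4.0000)
after link 3: o_3 = (-2.6651, -2.6160, 2.5000)
after link 4: o_4 = (-5.0131, -0.6830, 3.3660)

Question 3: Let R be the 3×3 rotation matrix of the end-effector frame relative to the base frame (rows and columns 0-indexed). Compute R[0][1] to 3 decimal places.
0.866

End-effector y-axis (col 1 of R) = (0.8660,-0.5000,-0.0000)
R[0][1] = 0.8660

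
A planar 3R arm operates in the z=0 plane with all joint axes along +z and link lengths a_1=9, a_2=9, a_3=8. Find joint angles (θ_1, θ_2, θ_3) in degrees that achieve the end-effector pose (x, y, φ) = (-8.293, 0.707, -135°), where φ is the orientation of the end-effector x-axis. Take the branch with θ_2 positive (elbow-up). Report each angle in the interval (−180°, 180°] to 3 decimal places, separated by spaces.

wrist centre = target − a_3·(cos φ, sin φ) = (-2.6361, 6.3639)
cos θ_2 = (47.4479−9²−9²)/(2·9·9) = -0.7071; θ_2 = 135.0004° (elbow-up)
β = atan2(6.3639,-2.6361) = 112.5012°; ψ = atan2(6.3639,2.6360) = 67.5002°
θ_1 = β − ψ = 45.0010°
θ_3 = φ − θ_1 − θ_2 = 44.9986° (wrapped to (-180°,180°])

45.001 135.000 44.999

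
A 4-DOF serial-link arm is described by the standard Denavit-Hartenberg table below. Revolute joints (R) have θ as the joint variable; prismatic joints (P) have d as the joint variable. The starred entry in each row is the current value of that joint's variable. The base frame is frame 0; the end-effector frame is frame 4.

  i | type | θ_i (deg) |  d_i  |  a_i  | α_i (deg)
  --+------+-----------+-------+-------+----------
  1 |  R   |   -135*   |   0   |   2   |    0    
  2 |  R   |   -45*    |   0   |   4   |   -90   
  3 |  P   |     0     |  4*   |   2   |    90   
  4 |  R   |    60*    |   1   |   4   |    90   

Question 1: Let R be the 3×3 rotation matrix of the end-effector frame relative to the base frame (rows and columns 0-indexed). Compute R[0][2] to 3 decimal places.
-0.866

End-effector z-axis (col 2 of R) = (-0.8660,0.5000,0.0000)
R[0][2] = -0.8660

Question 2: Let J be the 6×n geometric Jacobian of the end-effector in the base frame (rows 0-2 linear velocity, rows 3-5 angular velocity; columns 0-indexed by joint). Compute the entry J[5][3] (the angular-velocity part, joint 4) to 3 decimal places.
axis z_3 = (0.0000,0.0000,1.0000); lever o_n−o_3 = (-2.0000,-3.4641,1.0000)
cross product → J_v[:, 3] = (3.4641,-2.0000,-0.0000)
J_ω[:, 3] = z_3
entry J[5][3] = 1.0000

1.000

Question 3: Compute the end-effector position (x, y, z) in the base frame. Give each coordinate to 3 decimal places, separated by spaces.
after link 1: o_1 = (-1.4142, -1.4142, 0.0000)
after link 2: o_2 = (-5.4142, -1.4142, 0.0000)
after link 3: o_3 = (-7.4142, -5.4142, 0.0000)
after link 4: o_4 = (-9.4142, -8.8783, 1.0000)

-9.414 -8.878 1.000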